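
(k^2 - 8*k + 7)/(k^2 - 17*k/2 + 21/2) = 2*(k - 1)/(2*k - 3)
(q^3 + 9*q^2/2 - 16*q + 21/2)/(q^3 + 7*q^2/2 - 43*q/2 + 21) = (q - 1)/(q - 2)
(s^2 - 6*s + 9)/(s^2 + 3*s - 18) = (s - 3)/(s + 6)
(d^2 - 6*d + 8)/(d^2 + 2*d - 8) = (d - 4)/(d + 4)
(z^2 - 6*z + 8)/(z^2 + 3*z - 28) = (z - 2)/(z + 7)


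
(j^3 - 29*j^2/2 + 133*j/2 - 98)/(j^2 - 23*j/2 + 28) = (j^2 - 11*j + 28)/(j - 8)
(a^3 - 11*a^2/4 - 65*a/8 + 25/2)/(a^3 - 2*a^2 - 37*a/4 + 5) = (4*a - 5)/(2*(2*a - 1))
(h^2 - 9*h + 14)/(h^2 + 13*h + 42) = (h^2 - 9*h + 14)/(h^2 + 13*h + 42)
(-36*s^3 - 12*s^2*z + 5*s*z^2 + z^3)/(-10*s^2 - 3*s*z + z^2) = (-18*s^2 + 3*s*z + z^2)/(-5*s + z)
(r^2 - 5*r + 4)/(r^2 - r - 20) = (-r^2 + 5*r - 4)/(-r^2 + r + 20)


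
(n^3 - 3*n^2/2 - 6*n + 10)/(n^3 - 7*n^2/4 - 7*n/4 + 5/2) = 2*(2*n^2 + n - 10)/(4*n^2 + n - 5)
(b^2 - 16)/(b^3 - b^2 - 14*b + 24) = (b - 4)/(b^2 - 5*b + 6)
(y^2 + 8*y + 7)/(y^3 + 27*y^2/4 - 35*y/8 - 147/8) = 8*(y + 1)/(8*y^2 - 2*y - 21)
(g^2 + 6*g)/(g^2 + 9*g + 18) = g/(g + 3)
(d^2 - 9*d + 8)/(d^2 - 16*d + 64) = (d - 1)/(d - 8)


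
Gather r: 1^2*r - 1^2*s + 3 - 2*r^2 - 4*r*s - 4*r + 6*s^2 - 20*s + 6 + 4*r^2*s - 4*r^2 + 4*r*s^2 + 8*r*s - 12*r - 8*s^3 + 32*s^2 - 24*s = r^2*(4*s - 6) + r*(4*s^2 + 4*s - 15) - 8*s^3 + 38*s^2 - 45*s + 9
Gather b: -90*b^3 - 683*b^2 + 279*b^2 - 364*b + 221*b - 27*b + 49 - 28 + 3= -90*b^3 - 404*b^2 - 170*b + 24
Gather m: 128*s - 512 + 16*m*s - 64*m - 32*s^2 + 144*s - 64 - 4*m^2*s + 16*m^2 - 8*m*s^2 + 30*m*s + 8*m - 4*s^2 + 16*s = m^2*(16 - 4*s) + m*(-8*s^2 + 46*s - 56) - 36*s^2 + 288*s - 576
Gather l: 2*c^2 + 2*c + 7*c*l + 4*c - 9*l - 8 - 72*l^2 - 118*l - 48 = 2*c^2 + 6*c - 72*l^2 + l*(7*c - 127) - 56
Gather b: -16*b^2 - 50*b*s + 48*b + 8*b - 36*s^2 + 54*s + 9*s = -16*b^2 + b*(56 - 50*s) - 36*s^2 + 63*s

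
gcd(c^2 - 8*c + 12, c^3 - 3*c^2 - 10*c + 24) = c - 2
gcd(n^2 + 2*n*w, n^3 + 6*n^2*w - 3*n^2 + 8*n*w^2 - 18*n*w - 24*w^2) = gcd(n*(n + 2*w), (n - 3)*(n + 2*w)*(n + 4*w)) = n + 2*w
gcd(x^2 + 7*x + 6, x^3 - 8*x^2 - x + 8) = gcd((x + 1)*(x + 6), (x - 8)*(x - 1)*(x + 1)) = x + 1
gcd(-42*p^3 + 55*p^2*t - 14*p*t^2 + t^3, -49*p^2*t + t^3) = 7*p - t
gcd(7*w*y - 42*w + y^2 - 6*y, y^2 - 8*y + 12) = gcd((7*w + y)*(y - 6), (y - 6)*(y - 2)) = y - 6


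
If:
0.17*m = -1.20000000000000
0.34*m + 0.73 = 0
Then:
No Solution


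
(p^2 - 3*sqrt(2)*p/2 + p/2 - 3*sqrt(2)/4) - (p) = p^2 - 3*sqrt(2)*p/2 - p/2 - 3*sqrt(2)/4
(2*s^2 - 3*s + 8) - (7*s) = 2*s^2 - 10*s + 8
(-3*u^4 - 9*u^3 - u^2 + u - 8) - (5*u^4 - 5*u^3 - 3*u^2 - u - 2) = -8*u^4 - 4*u^3 + 2*u^2 + 2*u - 6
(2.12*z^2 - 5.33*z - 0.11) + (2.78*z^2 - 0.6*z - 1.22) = 4.9*z^2 - 5.93*z - 1.33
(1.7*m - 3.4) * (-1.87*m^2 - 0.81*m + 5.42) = -3.179*m^3 + 4.981*m^2 + 11.968*m - 18.428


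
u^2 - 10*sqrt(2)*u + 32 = (u - 8*sqrt(2))*(u - 2*sqrt(2))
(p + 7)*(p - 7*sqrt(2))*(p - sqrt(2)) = p^3 - 8*sqrt(2)*p^2 + 7*p^2 - 56*sqrt(2)*p + 14*p + 98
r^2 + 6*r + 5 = (r + 1)*(r + 5)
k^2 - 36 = (k - 6)*(k + 6)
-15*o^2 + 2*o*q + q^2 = (-3*o + q)*(5*o + q)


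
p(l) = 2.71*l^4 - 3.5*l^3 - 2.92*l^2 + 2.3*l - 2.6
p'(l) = 10.84*l^3 - 10.5*l^2 - 5.84*l + 2.3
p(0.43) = -2.34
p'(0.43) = -1.29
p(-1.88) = 39.87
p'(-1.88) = -95.86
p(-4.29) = 1128.04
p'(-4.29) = -1021.75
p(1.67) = -2.13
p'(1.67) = 13.75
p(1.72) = -1.37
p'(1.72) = 16.35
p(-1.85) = 37.06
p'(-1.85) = -91.47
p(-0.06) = -2.75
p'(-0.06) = 2.61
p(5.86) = 2401.96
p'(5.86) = 1788.85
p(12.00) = 49751.08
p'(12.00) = 17151.74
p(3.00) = 103.03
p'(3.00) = 182.96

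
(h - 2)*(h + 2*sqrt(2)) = h^2 - 2*h + 2*sqrt(2)*h - 4*sqrt(2)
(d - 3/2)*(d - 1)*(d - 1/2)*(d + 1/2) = d^4 - 5*d^3/2 + 5*d^2/4 + 5*d/8 - 3/8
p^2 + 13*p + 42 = (p + 6)*(p + 7)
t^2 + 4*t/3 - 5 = (t - 5/3)*(t + 3)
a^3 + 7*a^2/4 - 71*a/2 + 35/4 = (a - 5)*(a - 1/4)*(a + 7)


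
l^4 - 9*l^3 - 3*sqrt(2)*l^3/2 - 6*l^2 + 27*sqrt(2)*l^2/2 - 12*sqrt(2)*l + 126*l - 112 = (l - 8)*(l - 1)*(l - 7*sqrt(2)/2)*(l + 2*sqrt(2))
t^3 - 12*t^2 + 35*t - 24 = (t - 8)*(t - 3)*(t - 1)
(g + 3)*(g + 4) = g^2 + 7*g + 12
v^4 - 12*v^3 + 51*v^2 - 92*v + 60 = (v - 5)*(v - 3)*(v - 2)^2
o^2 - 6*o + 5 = (o - 5)*(o - 1)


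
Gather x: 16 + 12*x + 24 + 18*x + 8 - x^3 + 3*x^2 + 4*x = -x^3 + 3*x^2 + 34*x + 48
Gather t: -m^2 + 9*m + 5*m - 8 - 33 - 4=-m^2 + 14*m - 45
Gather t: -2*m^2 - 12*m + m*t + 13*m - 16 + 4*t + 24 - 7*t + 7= -2*m^2 + m + t*(m - 3) + 15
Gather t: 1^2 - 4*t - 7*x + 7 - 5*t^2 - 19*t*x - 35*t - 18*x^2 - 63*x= -5*t^2 + t*(-19*x - 39) - 18*x^2 - 70*x + 8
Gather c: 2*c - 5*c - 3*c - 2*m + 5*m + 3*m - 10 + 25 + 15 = -6*c + 6*m + 30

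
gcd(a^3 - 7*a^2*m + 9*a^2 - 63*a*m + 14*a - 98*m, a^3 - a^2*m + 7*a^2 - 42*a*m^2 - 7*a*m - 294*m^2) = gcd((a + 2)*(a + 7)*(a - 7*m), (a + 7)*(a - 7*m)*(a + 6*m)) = a^2 - 7*a*m + 7*a - 49*m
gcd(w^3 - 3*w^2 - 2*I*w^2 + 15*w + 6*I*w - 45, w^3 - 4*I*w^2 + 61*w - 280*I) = w - 5*I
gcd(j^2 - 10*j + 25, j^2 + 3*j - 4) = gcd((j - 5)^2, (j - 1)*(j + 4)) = 1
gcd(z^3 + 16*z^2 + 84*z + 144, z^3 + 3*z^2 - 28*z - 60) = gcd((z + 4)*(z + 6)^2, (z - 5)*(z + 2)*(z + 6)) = z + 6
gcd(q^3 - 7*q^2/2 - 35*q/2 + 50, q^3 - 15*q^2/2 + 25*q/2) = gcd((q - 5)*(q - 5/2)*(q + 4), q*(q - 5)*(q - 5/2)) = q^2 - 15*q/2 + 25/2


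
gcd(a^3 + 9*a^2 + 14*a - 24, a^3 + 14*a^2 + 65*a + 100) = a + 4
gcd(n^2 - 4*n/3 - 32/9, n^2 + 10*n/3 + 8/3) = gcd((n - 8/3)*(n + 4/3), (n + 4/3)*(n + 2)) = n + 4/3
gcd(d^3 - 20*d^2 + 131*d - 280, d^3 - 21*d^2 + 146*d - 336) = d^2 - 15*d + 56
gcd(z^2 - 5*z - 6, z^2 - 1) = z + 1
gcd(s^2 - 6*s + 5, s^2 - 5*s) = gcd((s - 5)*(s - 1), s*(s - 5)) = s - 5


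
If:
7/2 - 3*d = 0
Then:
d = 7/6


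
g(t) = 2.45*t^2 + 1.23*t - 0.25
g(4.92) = 65.11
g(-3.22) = 21.19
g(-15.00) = 532.55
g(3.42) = 32.61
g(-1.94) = 6.58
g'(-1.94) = -8.28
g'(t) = 4.9*t + 1.23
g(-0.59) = -0.12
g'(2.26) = 12.30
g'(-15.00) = -72.27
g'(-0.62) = -1.81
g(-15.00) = 532.55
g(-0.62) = -0.07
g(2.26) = 15.04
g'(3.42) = 17.99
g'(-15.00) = -72.27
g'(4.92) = 25.34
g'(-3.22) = -14.55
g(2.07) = 12.79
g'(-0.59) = -1.66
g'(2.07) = 11.37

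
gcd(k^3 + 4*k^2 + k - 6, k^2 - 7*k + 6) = k - 1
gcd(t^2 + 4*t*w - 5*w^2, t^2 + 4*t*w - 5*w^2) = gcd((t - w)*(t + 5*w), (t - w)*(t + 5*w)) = t^2 + 4*t*w - 5*w^2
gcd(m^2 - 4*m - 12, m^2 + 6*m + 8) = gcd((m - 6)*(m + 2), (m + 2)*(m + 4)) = m + 2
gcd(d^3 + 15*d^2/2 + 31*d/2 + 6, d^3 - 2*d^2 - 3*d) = 1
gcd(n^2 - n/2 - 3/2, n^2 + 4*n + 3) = n + 1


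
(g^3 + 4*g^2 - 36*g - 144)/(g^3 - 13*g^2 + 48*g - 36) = (g^2 + 10*g + 24)/(g^2 - 7*g + 6)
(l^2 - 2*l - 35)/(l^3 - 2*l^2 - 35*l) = 1/l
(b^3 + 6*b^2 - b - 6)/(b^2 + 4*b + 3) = (b^2 + 5*b - 6)/(b + 3)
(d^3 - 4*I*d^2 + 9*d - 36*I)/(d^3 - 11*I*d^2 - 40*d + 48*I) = (d + 3*I)/(d - 4*I)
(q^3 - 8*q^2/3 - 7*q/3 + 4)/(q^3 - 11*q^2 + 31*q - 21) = (q + 4/3)/(q - 7)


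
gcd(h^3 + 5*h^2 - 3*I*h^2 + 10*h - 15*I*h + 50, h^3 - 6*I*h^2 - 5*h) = h - 5*I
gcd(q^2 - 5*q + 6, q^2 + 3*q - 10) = q - 2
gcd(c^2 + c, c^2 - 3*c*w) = c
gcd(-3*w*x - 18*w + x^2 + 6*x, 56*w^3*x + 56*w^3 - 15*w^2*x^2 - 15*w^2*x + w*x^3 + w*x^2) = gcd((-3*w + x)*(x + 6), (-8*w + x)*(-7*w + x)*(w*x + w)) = 1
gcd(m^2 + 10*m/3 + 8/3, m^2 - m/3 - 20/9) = m + 4/3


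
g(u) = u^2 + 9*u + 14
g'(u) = 2*u + 9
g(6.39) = 112.34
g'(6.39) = 21.78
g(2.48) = 42.47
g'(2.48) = 13.96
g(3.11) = 51.66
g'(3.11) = 15.22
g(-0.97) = 6.21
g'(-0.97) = 7.06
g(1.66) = 31.70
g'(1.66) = 12.32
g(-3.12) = -4.35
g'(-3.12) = 2.76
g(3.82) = 62.97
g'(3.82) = 16.64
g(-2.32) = -1.50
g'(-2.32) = 4.36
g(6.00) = 104.00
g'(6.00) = 21.00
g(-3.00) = -4.00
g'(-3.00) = 3.00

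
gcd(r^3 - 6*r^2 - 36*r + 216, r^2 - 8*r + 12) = r - 6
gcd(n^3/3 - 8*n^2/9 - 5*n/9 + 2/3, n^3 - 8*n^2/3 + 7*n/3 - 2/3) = n - 2/3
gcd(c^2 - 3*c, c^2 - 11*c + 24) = c - 3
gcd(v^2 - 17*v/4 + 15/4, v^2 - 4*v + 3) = v - 3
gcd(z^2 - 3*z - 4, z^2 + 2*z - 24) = z - 4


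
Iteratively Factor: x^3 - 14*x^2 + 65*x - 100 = (x - 5)*(x^2 - 9*x + 20) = (x - 5)^2*(x - 4)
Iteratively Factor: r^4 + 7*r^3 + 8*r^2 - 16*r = (r)*(r^3 + 7*r^2 + 8*r - 16) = r*(r - 1)*(r^2 + 8*r + 16) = r*(r - 1)*(r + 4)*(r + 4)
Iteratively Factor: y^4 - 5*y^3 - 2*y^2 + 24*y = (y - 4)*(y^3 - y^2 - 6*y) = (y - 4)*(y - 3)*(y^2 + 2*y) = (y - 4)*(y - 3)*(y + 2)*(y)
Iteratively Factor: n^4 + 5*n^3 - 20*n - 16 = (n + 4)*(n^3 + n^2 - 4*n - 4) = (n - 2)*(n + 4)*(n^2 + 3*n + 2) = (n - 2)*(n + 1)*(n + 4)*(n + 2)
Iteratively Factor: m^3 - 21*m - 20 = (m - 5)*(m^2 + 5*m + 4) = (m - 5)*(m + 1)*(m + 4)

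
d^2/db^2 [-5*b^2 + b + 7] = -10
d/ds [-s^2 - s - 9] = -2*s - 1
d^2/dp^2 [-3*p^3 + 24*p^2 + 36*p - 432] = 48 - 18*p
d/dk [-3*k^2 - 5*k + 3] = -6*k - 5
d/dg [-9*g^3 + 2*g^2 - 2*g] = -27*g^2 + 4*g - 2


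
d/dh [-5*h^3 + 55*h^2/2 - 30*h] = -15*h^2 + 55*h - 30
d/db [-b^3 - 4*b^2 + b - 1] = -3*b^2 - 8*b + 1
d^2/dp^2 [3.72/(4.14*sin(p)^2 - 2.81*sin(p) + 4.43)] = (-255.037248*sin(p)^4 + 129.828744*sin(p)^3 + 626.084556*sin(p)^2 - 305.965164*sin(p) - 77.704104)/(4.14*sin(p)^2 - 2.81*sin(p) + 4.43)^3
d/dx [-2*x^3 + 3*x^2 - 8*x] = -6*x^2 + 6*x - 8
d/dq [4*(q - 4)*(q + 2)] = 8*q - 8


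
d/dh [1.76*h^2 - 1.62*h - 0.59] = 3.52*h - 1.62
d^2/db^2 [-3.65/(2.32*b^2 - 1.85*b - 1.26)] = (-39.29152*b^2 + 31.3316*b + 3.65*(4.64*b - 1.85)*(9.28*b - 3.7) + 21.33936)/(-2.32*b^2 + 1.85*b + 1.26)^3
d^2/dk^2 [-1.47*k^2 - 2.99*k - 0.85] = -2.94000000000000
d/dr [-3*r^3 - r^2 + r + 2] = -9*r^2 - 2*r + 1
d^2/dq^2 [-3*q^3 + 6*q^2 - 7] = 12 - 18*q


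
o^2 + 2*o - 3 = (o - 1)*(o + 3)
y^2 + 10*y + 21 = (y + 3)*(y + 7)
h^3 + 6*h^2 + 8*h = h*(h + 2)*(h + 4)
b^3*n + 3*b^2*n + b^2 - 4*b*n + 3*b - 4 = (b - 1)*(b + 4)*(b*n + 1)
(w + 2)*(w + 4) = w^2 + 6*w + 8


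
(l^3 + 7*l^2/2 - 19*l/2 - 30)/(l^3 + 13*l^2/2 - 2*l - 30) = (l^2 + l - 12)/(l^2 + 4*l - 12)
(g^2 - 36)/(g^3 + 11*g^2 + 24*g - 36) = (g - 6)/(g^2 + 5*g - 6)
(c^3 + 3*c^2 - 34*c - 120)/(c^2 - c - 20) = (c^2 - c - 30)/(c - 5)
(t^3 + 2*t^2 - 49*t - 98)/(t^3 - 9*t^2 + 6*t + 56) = (t + 7)/(t - 4)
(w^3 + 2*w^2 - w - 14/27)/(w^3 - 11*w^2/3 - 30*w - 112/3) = (w^2 - w/3 - 2/9)/(w^2 - 6*w - 16)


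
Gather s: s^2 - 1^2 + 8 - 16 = s^2 - 9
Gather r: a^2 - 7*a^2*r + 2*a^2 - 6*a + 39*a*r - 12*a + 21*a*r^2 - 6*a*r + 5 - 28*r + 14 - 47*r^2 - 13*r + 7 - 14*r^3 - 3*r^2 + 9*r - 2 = 3*a^2 - 18*a - 14*r^3 + r^2*(21*a - 50) + r*(-7*a^2 + 33*a - 32) + 24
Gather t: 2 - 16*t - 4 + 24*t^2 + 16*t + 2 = 24*t^2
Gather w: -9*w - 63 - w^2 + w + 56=-w^2 - 8*w - 7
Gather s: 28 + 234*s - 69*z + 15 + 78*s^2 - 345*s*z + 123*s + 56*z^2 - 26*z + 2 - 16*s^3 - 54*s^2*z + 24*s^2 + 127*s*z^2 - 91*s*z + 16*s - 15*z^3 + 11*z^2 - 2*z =-16*s^3 + s^2*(102 - 54*z) + s*(127*z^2 - 436*z + 373) - 15*z^3 + 67*z^2 - 97*z + 45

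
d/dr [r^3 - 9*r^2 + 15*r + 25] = 3*r^2 - 18*r + 15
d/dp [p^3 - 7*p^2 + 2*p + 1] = 3*p^2 - 14*p + 2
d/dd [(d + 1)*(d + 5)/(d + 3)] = (d^2 + 6*d + 13)/(d^2 + 6*d + 9)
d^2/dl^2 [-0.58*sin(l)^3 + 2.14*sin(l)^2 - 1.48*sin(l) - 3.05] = 5.22*sin(l)^3 - 8.56*sin(l)^2 - 2.0*sin(l) + 4.28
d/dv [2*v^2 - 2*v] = 4*v - 2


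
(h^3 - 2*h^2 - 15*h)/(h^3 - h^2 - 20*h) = (h + 3)/(h + 4)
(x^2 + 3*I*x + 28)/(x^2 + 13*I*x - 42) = (x - 4*I)/(x + 6*I)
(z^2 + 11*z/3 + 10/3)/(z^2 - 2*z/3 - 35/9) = 3*(z + 2)/(3*z - 7)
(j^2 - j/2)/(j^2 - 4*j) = (j - 1/2)/(j - 4)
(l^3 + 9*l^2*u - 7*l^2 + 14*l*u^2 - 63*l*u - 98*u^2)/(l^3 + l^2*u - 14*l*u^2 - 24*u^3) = (-l^2 - 7*l*u + 7*l + 49*u)/(-l^2 + l*u + 12*u^2)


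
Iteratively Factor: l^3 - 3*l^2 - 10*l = (l + 2)*(l^2 - 5*l) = l*(l + 2)*(l - 5)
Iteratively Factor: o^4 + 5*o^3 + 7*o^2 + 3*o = (o + 1)*(o^3 + 4*o^2 + 3*o) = (o + 1)*(o + 3)*(o^2 + o) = o*(o + 1)*(o + 3)*(o + 1)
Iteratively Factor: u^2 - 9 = (u - 3)*(u + 3)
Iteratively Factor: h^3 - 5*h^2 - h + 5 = (h - 5)*(h^2 - 1) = (h - 5)*(h - 1)*(h + 1)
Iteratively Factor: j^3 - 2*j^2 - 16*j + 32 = (j - 2)*(j^2 - 16) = (j - 4)*(j - 2)*(j + 4)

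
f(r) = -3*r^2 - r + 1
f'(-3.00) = 17.00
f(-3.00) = -23.00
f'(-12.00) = 71.00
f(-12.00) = -419.00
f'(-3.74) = 21.44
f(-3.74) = -37.22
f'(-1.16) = 5.96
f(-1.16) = -1.88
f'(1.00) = -7.00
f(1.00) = -3.00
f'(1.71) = -11.26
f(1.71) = -9.48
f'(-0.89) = 4.34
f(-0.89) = -0.49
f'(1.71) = -11.26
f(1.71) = -9.48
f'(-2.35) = 13.10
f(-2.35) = -13.22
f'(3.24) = -20.44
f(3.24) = -33.73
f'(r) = -6*r - 1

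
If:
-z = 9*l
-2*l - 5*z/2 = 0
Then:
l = 0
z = 0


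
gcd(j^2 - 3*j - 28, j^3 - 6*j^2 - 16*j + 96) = j + 4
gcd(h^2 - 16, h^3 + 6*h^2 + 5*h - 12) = h + 4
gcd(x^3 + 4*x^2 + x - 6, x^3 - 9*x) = x + 3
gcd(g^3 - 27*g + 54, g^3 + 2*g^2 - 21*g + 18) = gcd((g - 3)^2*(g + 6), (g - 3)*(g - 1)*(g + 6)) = g^2 + 3*g - 18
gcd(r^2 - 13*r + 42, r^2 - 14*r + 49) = r - 7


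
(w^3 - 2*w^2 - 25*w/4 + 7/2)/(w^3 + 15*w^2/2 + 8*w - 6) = (w - 7/2)/(w + 6)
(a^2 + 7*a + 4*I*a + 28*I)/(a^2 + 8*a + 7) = (a + 4*I)/(a + 1)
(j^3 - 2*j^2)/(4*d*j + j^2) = j*(j - 2)/(4*d + j)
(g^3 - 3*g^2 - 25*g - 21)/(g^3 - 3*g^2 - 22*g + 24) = (g^3 - 3*g^2 - 25*g - 21)/(g^3 - 3*g^2 - 22*g + 24)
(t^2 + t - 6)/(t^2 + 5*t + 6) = (t - 2)/(t + 2)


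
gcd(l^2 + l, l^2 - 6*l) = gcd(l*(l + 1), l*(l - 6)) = l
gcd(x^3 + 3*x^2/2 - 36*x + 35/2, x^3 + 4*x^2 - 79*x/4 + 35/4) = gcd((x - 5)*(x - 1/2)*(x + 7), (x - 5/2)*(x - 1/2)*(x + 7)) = x^2 + 13*x/2 - 7/2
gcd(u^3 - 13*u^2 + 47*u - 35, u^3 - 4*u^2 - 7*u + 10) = u^2 - 6*u + 5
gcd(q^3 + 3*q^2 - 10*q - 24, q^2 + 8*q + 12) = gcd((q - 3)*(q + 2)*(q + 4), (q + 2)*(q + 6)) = q + 2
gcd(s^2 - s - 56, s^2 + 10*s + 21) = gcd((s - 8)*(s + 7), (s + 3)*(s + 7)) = s + 7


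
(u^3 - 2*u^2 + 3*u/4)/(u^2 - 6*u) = (u^2 - 2*u + 3/4)/(u - 6)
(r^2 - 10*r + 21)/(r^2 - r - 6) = (r - 7)/(r + 2)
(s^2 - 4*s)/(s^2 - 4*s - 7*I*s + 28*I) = s/(s - 7*I)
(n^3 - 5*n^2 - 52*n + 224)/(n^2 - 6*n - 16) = (n^2 + 3*n - 28)/(n + 2)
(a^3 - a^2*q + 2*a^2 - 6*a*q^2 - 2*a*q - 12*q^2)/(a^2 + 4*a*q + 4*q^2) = (a^2 - 3*a*q + 2*a - 6*q)/(a + 2*q)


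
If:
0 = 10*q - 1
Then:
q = 1/10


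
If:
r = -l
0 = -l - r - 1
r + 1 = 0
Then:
No Solution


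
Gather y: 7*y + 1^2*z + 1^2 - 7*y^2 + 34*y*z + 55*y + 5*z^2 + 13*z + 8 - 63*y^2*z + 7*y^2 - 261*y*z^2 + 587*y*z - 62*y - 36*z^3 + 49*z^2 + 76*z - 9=-63*y^2*z + y*(-261*z^2 + 621*z) - 36*z^3 + 54*z^2 + 90*z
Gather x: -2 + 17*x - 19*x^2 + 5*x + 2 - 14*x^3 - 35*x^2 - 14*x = -14*x^3 - 54*x^2 + 8*x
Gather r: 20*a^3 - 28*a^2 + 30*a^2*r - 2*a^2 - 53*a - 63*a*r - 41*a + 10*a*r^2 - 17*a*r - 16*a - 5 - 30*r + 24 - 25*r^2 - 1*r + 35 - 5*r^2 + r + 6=20*a^3 - 30*a^2 - 110*a + r^2*(10*a - 30) + r*(30*a^2 - 80*a - 30) + 60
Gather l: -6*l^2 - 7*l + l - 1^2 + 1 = -6*l^2 - 6*l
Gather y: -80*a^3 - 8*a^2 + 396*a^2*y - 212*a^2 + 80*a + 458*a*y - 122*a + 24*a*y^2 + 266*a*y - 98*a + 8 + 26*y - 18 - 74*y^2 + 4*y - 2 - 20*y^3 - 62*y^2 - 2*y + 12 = -80*a^3 - 220*a^2 - 140*a - 20*y^3 + y^2*(24*a - 136) + y*(396*a^2 + 724*a + 28)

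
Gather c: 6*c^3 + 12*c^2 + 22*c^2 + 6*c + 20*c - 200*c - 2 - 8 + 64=6*c^3 + 34*c^2 - 174*c + 54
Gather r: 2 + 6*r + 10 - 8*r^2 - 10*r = -8*r^2 - 4*r + 12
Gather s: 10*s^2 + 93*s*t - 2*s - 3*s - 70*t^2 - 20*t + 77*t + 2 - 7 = 10*s^2 + s*(93*t - 5) - 70*t^2 + 57*t - 5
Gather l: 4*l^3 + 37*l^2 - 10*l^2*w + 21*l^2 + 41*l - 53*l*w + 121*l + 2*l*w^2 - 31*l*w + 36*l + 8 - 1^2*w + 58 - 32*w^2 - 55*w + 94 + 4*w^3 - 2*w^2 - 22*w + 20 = 4*l^3 + l^2*(58 - 10*w) + l*(2*w^2 - 84*w + 198) + 4*w^3 - 34*w^2 - 78*w + 180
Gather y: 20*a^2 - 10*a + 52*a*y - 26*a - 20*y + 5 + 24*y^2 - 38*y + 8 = 20*a^2 - 36*a + 24*y^2 + y*(52*a - 58) + 13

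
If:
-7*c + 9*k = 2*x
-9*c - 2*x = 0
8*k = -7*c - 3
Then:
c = -27/47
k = 6/47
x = 243/94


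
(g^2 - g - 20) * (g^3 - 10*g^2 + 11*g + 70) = g^5 - 11*g^4 + g^3 + 259*g^2 - 290*g - 1400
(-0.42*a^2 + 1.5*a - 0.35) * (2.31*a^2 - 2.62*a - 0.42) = -0.9702*a^4 + 4.5654*a^3 - 4.5621*a^2 + 0.287*a + 0.147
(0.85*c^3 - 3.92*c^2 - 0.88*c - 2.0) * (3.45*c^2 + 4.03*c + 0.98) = 2.9325*c^5 - 10.0985*c^4 - 18.0006*c^3 - 14.288*c^2 - 8.9224*c - 1.96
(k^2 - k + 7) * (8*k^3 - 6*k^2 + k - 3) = 8*k^5 - 14*k^4 + 63*k^3 - 46*k^2 + 10*k - 21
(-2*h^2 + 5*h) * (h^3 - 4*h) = -2*h^5 + 5*h^4 + 8*h^3 - 20*h^2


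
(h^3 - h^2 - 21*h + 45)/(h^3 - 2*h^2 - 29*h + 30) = (h^2 - 6*h + 9)/(h^2 - 7*h + 6)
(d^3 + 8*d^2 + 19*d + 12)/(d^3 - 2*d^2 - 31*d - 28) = (d + 3)/(d - 7)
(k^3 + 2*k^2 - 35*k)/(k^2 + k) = (k^2 + 2*k - 35)/(k + 1)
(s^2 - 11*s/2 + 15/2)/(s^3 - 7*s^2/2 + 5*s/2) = (s - 3)/(s*(s - 1))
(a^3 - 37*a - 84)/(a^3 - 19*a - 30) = (-a^3 + 37*a + 84)/(-a^3 + 19*a + 30)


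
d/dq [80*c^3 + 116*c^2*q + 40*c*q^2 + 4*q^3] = 116*c^2 + 80*c*q + 12*q^2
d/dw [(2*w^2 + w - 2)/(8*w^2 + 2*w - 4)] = w*(4 - w)/(16*w^4 + 8*w^3 - 15*w^2 - 4*w + 4)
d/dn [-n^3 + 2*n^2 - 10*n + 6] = -3*n^2 + 4*n - 10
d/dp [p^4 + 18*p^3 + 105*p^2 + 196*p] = 4*p^3 + 54*p^2 + 210*p + 196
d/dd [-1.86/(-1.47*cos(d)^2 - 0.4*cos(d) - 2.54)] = (5.4684*cos(d) + 0.744)*sin(d)/(1.47*cos(d)^2 + 0.4*cos(d) + 2.54)^2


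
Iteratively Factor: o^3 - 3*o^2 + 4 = (o - 2)*(o^2 - o - 2) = (o - 2)^2*(o + 1)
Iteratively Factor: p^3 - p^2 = (p - 1)*(p^2) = p*(p - 1)*(p)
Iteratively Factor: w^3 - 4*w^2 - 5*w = (w - 5)*(w^2 + w) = (w - 5)*(w + 1)*(w)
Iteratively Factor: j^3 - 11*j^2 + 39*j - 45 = (j - 5)*(j^2 - 6*j + 9) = (j - 5)*(j - 3)*(j - 3)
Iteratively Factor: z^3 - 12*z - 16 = (z + 2)*(z^2 - 2*z - 8) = (z - 4)*(z + 2)*(z + 2)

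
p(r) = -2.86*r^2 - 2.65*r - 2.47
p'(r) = -5.72*r - 2.65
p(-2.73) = -16.55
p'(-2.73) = 12.97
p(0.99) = -7.90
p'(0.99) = -8.31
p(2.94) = -34.98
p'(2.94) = -19.47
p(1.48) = -12.66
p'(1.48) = -11.12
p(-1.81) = -7.04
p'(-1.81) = 7.70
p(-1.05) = -2.84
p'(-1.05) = 3.36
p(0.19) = -3.08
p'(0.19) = -3.74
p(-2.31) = -11.61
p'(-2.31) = 10.56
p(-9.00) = -210.28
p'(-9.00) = 48.83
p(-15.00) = -606.22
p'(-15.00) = 83.15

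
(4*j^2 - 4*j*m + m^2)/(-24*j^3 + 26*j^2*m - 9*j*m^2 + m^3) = (-2*j + m)/(12*j^2 - 7*j*m + m^2)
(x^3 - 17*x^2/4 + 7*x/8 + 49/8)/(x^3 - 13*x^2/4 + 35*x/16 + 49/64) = 8*(2*x^2 - 5*x - 7)/(16*x^2 - 24*x - 7)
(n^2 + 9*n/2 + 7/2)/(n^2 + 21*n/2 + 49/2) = (n + 1)/(n + 7)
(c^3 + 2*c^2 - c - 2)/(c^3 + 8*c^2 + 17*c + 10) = (c - 1)/(c + 5)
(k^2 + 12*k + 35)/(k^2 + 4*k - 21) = (k + 5)/(k - 3)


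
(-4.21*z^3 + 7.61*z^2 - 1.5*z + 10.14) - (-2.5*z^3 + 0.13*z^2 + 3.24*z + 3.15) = -1.71*z^3 + 7.48*z^2 - 4.74*z + 6.99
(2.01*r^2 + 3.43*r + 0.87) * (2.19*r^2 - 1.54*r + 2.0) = 4.4019*r^4 + 4.4163*r^3 + 0.6431*r^2 + 5.5202*r + 1.74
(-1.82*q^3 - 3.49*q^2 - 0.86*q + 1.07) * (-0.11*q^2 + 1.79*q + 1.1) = 0.2002*q^5 - 2.8739*q^4 - 8.1545*q^3 - 5.4961*q^2 + 0.9693*q + 1.177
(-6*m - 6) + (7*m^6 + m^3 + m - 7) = 7*m^6 + m^3 - 5*m - 13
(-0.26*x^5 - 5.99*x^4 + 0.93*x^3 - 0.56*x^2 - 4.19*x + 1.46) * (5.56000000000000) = -1.4456*x^5 - 33.3044*x^4 + 5.1708*x^3 - 3.1136*x^2 - 23.2964*x + 8.1176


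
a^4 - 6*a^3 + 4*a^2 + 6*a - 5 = (a - 5)*(a - 1)^2*(a + 1)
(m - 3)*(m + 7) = m^2 + 4*m - 21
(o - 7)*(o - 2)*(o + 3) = o^3 - 6*o^2 - 13*o + 42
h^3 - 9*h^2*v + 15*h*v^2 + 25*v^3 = (h - 5*v)^2*(h + v)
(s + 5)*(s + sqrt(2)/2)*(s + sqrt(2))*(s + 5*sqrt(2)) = s^4 + 5*s^3 + 13*sqrt(2)*s^3/2 + 16*s^2 + 65*sqrt(2)*s^2/2 + 5*sqrt(2)*s + 80*s + 25*sqrt(2)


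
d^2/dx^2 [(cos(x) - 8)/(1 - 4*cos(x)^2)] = (128*(8 - cos(x))*sin(x)^2*cos(x)^2 + (4*cos(x)^2 - 1)^2*cos(x) + 8*(4*cos(x)^2 - 1)*(8*cos(2*x) - cos(3*x)))/(4*cos(x)^2 - 1)^3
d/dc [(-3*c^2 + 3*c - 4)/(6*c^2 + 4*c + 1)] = (-30*c^2 + 42*c + 19)/(36*c^4 + 48*c^3 + 28*c^2 + 8*c + 1)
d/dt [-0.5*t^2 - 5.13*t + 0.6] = -1.0*t - 5.13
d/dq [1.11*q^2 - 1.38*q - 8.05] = 2.22*q - 1.38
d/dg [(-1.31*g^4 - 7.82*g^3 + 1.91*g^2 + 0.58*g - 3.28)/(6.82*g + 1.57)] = (-26.8026*g^4 - 114.8916*g^3 - 23.806*g^2 + 5.9974*g + 23.2802)/(46.5124*g^2 + 21.4148*g + 2.4649)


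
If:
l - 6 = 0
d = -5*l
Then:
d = -30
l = 6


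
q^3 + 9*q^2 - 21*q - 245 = (q - 5)*(q + 7)^2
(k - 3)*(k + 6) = k^2 + 3*k - 18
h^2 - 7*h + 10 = (h - 5)*(h - 2)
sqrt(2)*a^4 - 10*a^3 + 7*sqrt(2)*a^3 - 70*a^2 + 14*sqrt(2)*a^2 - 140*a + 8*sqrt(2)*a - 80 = (a + 2)*(a + 4)*(a - 5*sqrt(2))*(sqrt(2)*a + sqrt(2))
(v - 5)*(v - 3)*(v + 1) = v^3 - 7*v^2 + 7*v + 15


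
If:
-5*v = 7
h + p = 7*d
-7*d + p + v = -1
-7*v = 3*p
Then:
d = 43/105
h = -2/5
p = 49/15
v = -7/5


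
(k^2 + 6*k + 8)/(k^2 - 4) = (k + 4)/(k - 2)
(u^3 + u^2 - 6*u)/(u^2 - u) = (u^2 + u - 6)/(u - 1)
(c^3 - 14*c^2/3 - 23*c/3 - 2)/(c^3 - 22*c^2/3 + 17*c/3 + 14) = (3*c + 1)/(3*c - 7)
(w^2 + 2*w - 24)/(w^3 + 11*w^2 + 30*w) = (w - 4)/(w*(w + 5))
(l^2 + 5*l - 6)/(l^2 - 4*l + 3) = (l + 6)/(l - 3)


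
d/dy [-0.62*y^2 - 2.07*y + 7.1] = -1.24*y - 2.07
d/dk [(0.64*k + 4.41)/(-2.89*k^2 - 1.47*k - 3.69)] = (1.8496*k^2 + 25.4898*k + 4.1211)/(8.3521*k^4 + 8.4966*k^3 + 23.4891*k^2 + 10.8486*k + 13.6161)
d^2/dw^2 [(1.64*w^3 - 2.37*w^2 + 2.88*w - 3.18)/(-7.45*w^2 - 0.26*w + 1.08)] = (2.27373675443232e-13*w^4 - 355.488388*w^3 + 1176.164892*w^2 - 113.554296*w + 55.513824)/(413.493625*w^6 + 43.29195*w^5 - 178.31724*w^4 - 12.534184*w^3 + 25.850016*w^2 + 0.909792*w - 1.259712)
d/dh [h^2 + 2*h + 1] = 2*h + 2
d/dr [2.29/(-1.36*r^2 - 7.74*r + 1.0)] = (6.2288*r + 17.7246)/(1.36*r^2 + 7.74*r - 1.0)^2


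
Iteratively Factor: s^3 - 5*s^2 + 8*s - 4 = (s - 2)*(s^2 - 3*s + 2) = (s - 2)^2*(s - 1)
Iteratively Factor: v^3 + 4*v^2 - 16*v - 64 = (v + 4)*(v^2 - 16) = (v + 4)^2*(v - 4)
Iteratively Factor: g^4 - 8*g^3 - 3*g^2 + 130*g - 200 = (g - 5)*(g^3 - 3*g^2 - 18*g + 40) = (g - 5)^2*(g^2 + 2*g - 8) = (g - 5)^2*(g - 2)*(g + 4)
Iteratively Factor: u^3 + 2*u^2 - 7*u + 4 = (u - 1)*(u^2 + 3*u - 4) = (u - 1)*(u + 4)*(u - 1)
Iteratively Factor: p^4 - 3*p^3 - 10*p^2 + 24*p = (p)*(p^3 - 3*p^2 - 10*p + 24) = p*(p + 3)*(p^2 - 6*p + 8) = p*(p - 4)*(p + 3)*(p - 2)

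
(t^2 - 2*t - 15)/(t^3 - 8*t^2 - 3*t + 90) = 1/(t - 6)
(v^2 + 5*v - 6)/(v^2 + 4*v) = (v^2 + 5*v - 6)/(v*(v + 4))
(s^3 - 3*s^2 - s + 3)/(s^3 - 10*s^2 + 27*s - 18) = (s + 1)/(s - 6)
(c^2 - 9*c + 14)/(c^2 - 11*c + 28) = (c - 2)/(c - 4)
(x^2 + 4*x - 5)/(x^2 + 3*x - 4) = (x + 5)/(x + 4)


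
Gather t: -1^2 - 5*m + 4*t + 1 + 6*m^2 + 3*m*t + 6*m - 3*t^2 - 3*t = 6*m^2 + m - 3*t^2 + t*(3*m + 1)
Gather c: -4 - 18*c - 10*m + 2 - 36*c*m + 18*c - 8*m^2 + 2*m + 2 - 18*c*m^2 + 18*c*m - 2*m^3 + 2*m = c*(-18*m^2 - 18*m) - 2*m^3 - 8*m^2 - 6*m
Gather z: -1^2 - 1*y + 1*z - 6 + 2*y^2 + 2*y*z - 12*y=2*y^2 - 13*y + z*(2*y + 1) - 7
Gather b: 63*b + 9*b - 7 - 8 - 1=72*b - 16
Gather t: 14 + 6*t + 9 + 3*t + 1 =9*t + 24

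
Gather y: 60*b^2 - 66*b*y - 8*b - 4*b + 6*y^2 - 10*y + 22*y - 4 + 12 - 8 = 60*b^2 - 12*b + 6*y^2 + y*(12 - 66*b)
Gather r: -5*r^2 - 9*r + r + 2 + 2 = -5*r^2 - 8*r + 4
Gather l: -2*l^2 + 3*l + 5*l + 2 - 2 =-2*l^2 + 8*l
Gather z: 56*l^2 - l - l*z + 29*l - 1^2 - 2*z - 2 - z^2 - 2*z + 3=56*l^2 + 28*l - z^2 + z*(-l - 4)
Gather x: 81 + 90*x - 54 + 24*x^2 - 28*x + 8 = 24*x^2 + 62*x + 35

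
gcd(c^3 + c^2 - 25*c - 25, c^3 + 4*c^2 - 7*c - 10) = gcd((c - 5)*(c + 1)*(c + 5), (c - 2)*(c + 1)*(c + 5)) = c^2 + 6*c + 5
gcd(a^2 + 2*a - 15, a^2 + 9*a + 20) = a + 5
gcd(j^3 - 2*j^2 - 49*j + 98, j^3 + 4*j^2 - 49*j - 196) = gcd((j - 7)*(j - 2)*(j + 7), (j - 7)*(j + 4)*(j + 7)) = j^2 - 49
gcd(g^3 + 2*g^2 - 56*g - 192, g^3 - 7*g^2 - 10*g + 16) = g - 8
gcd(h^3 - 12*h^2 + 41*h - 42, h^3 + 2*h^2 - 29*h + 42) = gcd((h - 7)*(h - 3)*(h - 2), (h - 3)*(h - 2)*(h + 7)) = h^2 - 5*h + 6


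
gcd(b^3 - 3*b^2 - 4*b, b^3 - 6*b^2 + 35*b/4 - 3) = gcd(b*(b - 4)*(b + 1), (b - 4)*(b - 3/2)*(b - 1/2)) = b - 4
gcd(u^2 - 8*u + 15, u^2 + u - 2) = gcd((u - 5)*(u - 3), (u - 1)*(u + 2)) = 1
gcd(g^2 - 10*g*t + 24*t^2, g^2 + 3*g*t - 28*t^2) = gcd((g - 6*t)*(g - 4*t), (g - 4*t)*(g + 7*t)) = -g + 4*t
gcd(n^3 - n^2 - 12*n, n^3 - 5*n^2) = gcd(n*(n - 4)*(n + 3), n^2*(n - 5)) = n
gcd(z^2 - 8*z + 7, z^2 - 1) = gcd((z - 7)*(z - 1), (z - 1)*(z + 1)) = z - 1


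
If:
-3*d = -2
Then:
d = 2/3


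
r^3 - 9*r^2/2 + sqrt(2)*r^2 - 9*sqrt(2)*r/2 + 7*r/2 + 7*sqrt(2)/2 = (r - 7/2)*(r - 1)*(r + sqrt(2))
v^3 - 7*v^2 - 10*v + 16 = (v - 8)*(v - 1)*(v + 2)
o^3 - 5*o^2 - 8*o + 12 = (o - 6)*(o - 1)*(o + 2)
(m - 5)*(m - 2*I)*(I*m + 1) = I*m^3 + 3*m^2 - 5*I*m^2 - 15*m - 2*I*m + 10*I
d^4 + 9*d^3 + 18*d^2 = d^2*(d + 3)*(d + 6)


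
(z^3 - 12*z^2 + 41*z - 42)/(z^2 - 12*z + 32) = (z^3 - 12*z^2 + 41*z - 42)/(z^2 - 12*z + 32)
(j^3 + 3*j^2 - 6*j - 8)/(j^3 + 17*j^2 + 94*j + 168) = (j^2 - j - 2)/(j^2 + 13*j + 42)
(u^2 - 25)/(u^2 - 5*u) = (u + 5)/u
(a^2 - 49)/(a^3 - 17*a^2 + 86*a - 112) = (a + 7)/(a^2 - 10*a + 16)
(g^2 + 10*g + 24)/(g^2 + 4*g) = (g + 6)/g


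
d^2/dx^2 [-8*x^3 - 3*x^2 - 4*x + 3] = -48*x - 6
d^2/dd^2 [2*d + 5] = 0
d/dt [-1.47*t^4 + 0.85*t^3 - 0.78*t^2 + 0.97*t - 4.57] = -5.88*t^3 + 2.55*t^2 - 1.56*t + 0.97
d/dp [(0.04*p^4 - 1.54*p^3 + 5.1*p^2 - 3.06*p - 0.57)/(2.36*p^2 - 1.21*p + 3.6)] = (0.1888*p^5 - 3.7796*p^4 + 4.3028*p^3 - 15.5814*p^2 + 39.4104*p - 11.7057)/(5.5696*p^4 - 5.7112*p^3 + 18.4561*p^2 - 8.712*p + 12.96)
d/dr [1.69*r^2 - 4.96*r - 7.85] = 3.38*r - 4.96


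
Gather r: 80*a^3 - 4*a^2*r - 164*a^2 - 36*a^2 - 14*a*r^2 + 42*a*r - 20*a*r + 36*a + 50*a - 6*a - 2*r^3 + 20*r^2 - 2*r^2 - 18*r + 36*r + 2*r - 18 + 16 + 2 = 80*a^3 - 200*a^2 + 80*a - 2*r^3 + r^2*(18 - 14*a) + r*(-4*a^2 + 22*a + 20)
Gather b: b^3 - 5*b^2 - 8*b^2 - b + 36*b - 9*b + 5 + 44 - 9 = b^3 - 13*b^2 + 26*b + 40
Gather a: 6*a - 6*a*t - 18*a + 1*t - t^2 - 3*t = a*(-6*t - 12) - t^2 - 2*t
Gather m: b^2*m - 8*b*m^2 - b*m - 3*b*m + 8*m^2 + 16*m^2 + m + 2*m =m^2*(24 - 8*b) + m*(b^2 - 4*b + 3)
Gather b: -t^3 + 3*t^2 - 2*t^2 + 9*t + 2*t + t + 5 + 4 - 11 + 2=-t^3 + t^2 + 12*t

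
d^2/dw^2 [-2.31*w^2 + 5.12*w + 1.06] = -4.62000000000000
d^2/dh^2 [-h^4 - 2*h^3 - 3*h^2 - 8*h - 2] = -12*h^2 - 12*h - 6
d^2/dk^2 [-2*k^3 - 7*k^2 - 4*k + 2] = -12*k - 14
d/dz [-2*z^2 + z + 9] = 1 - 4*z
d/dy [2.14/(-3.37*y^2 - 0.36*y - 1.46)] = (14.4236*y + 0.7704)/(3.37*y^2 + 0.36*y + 1.46)^2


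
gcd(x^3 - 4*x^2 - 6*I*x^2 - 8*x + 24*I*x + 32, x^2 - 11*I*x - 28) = x - 4*I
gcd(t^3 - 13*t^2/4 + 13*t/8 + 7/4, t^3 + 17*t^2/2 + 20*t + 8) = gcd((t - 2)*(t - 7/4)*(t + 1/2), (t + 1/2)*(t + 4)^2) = t + 1/2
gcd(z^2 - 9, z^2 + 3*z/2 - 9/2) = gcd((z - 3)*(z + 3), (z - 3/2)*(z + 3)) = z + 3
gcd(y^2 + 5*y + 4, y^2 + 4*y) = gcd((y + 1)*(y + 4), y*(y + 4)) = y + 4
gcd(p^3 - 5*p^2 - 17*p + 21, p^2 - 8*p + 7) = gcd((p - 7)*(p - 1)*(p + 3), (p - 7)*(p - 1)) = p^2 - 8*p + 7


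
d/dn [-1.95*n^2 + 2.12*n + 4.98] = 2.12 - 3.9*n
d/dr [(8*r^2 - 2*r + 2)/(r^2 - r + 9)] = 2*(-3*r^2 + 70*r - 8)/(r^4 - 2*r^3 + 19*r^2 - 18*r + 81)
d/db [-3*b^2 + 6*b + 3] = 6 - 6*b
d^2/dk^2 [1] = 0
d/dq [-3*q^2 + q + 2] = 1 - 6*q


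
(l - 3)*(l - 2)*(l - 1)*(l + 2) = l^4 - 4*l^3 - l^2 + 16*l - 12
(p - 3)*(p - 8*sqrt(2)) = p^2 - 8*sqrt(2)*p - 3*p + 24*sqrt(2)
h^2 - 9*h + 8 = (h - 8)*(h - 1)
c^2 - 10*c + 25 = (c - 5)^2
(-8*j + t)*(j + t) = -8*j^2 - 7*j*t + t^2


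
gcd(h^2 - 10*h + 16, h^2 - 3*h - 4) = 1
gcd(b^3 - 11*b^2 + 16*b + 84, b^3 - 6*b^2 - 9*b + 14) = b^2 - 5*b - 14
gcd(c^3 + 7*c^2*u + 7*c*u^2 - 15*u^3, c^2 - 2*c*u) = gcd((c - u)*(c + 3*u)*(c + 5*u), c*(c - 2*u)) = 1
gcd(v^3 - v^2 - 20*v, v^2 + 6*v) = v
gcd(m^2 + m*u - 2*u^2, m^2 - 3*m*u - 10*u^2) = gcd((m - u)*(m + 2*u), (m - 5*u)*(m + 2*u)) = m + 2*u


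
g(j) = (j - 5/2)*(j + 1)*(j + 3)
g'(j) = (j - 5/2)*(j + 1) + (j - 5/2)*(j + 3) + (j + 1)*(j + 3) = 3*j^2 + 3*j - 7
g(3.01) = 12.29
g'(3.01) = 29.21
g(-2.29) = 4.39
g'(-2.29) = 1.86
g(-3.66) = -10.81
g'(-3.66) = 22.21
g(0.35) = -9.72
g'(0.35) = -5.58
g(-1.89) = 4.34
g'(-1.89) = -1.95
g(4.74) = 99.52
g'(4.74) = 74.62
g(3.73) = 39.15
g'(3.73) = 45.93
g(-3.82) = -14.61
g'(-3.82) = 25.32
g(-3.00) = 0.00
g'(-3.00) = 11.00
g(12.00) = 1852.50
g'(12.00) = 461.00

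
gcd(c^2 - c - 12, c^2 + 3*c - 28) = c - 4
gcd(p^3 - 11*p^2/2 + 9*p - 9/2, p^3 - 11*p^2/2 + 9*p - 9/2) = p^3 - 11*p^2/2 + 9*p - 9/2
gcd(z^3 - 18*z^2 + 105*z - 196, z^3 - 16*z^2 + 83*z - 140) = z^2 - 11*z + 28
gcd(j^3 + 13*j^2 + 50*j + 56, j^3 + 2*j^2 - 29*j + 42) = j + 7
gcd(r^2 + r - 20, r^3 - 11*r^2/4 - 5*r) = r - 4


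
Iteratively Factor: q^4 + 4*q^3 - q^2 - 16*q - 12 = (q - 2)*(q^3 + 6*q^2 + 11*q + 6) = (q - 2)*(q + 2)*(q^2 + 4*q + 3) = (q - 2)*(q + 1)*(q + 2)*(q + 3)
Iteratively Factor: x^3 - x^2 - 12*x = (x + 3)*(x^2 - 4*x) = (x - 4)*(x + 3)*(x)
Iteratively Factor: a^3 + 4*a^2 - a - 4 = (a + 1)*(a^2 + 3*a - 4) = (a - 1)*(a + 1)*(a + 4)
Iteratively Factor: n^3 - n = (n)*(n^2 - 1) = n*(n - 1)*(n + 1)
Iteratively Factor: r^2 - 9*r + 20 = (r - 5)*(r - 4)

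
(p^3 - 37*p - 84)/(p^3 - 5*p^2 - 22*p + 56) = (p + 3)/(p - 2)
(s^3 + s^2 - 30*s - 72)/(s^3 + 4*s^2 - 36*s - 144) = (s + 3)/(s + 6)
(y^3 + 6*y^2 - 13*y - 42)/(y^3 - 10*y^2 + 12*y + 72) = (y^2 + 4*y - 21)/(y^2 - 12*y + 36)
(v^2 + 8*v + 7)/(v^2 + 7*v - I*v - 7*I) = (v + 1)/(v - I)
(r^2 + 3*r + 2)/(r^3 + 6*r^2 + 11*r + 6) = 1/(r + 3)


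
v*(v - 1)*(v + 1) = v^3 - v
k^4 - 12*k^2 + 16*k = k*(k - 2)^2*(k + 4)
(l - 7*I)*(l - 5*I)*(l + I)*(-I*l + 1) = -I*l^4 - 10*l^3 + 12*I*l^2 - 58*l - 35*I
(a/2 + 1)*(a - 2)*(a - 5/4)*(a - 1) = a^4/2 - 9*a^3/8 - 11*a^2/8 + 9*a/2 - 5/2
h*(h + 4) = h^2 + 4*h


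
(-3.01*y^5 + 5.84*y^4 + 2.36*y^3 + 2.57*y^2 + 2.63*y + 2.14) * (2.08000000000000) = -6.2608*y^5 + 12.1472*y^4 + 4.9088*y^3 + 5.3456*y^2 + 5.4704*y + 4.4512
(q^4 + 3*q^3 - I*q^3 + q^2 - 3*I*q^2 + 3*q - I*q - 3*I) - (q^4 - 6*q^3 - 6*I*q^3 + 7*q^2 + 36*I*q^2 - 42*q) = 9*q^3 + 5*I*q^3 - 6*q^2 - 39*I*q^2 + 45*q - I*q - 3*I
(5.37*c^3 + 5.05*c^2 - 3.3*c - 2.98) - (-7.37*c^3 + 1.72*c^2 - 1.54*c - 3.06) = 12.74*c^3 + 3.33*c^2 - 1.76*c + 0.0800000000000001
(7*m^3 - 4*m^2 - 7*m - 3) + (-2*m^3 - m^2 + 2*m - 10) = 5*m^3 - 5*m^2 - 5*m - 13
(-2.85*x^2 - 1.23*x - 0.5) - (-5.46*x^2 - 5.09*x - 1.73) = 2.61*x^2 + 3.86*x + 1.23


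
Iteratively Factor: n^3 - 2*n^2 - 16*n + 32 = (n + 4)*(n^2 - 6*n + 8) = (n - 4)*(n + 4)*(n - 2)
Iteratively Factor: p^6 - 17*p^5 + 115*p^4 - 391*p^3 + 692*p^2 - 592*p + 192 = (p - 3)*(p^5 - 14*p^4 + 73*p^3 - 172*p^2 + 176*p - 64) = (p - 4)*(p - 3)*(p^4 - 10*p^3 + 33*p^2 - 40*p + 16) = (p - 4)*(p - 3)*(p - 1)*(p^3 - 9*p^2 + 24*p - 16) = (p - 4)*(p - 3)*(p - 1)^2*(p^2 - 8*p + 16) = (p - 4)^2*(p - 3)*(p - 1)^2*(p - 4)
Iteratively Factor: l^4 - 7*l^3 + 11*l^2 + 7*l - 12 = (l - 3)*(l^3 - 4*l^2 - l + 4) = (l - 4)*(l - 3)*(l^2 - 1) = (l - 4)*(l - 3)*(l - 1)*(l + 1)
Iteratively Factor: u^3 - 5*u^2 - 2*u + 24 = (u - 3)*(u^2 - 2*u - 8) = (u - 3)*(u + 2)*(u - 4)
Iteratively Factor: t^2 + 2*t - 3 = (t + 3)*(t - 1)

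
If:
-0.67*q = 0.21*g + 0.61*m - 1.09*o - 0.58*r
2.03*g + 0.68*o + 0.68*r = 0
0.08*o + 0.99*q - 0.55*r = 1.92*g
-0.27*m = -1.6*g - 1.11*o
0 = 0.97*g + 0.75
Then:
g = -0.77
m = 7.04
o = 2.83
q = -2.02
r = -0.52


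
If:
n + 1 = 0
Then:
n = -1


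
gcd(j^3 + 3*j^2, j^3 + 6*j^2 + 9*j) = j^2 + 3*j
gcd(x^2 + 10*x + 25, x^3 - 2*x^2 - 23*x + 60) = x + 5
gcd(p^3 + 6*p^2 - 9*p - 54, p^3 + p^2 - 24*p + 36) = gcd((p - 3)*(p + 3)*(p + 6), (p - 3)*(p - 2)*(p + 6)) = p^2 + 3*p - 18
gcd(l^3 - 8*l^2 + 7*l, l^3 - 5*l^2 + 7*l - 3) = l - 1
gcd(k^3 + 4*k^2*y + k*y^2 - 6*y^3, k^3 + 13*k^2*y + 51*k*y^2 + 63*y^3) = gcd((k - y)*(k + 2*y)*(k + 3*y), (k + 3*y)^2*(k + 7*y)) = k + 3*y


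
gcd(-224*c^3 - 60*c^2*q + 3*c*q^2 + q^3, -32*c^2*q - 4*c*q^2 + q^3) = -32*c^2 - 4*c*q + q^2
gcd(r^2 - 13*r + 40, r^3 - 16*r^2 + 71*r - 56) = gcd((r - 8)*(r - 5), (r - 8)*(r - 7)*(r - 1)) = r - 8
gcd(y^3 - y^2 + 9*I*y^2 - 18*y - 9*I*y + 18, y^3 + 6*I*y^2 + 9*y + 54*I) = y^2 + 9*I*y - 18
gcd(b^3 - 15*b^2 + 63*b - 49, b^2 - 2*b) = 1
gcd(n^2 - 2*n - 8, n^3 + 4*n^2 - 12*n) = 1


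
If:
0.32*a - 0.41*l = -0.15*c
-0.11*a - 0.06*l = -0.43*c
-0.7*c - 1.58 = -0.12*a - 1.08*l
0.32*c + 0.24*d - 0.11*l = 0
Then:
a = 1.87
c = 0.72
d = -0.17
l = 1.72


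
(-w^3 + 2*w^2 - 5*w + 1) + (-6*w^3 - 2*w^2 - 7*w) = -7*w^3 - 12*w + 1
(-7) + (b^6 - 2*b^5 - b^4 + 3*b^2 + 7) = b^6 - 2*b^5 - b^4 + 3*b^2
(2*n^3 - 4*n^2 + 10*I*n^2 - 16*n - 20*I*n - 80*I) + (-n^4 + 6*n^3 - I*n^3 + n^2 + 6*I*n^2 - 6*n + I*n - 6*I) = -n^4 + 8*n^3 - I*n^3 - 3*n^2 + 16*I*n^2 - 22*n - 19*I*n - 86*I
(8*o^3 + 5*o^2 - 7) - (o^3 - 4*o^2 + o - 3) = 7*o^3 + 9*o^2 - o - 4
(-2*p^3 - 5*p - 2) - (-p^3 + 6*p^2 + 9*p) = -p^3 - 6*p^2 - 14*p - 2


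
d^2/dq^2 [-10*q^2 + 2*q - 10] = -20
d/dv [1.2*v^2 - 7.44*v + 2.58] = 2.4*v - 7.44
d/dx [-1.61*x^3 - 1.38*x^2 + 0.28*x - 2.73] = -4.83*x^2 - 2.76*x + 0.28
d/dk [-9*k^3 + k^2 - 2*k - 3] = -27*k^2 + 2*k - 2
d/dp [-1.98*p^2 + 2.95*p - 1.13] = 2.95 - 3.96*p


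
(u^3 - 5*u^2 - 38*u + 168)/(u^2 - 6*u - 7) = (u^2 + 2*u - 24)/(u + 1)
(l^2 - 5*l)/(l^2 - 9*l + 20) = l/(l - 4)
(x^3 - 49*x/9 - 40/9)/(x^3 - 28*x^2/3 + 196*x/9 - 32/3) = (3*x^2 + 8*x + 5)/(3*x^2 - 20*x + 12)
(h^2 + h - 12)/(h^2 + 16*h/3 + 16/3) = 3*(h - 3)/(3*h + 4)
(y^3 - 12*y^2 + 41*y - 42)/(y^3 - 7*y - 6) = (y^2 - 9*y + 14)/(y^2 + 3*y + 2)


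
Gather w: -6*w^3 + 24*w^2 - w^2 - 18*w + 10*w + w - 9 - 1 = -6*w^3 + 23*w^2 - 7*w - 10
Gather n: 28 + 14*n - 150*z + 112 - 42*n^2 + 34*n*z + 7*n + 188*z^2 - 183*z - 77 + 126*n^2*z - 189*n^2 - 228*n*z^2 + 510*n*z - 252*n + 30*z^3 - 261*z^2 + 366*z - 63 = n^2*(126*z - 231) + n*(-228*z^2 + 544*z - 231) + 30*z^3 - 73*z^2 + 33*z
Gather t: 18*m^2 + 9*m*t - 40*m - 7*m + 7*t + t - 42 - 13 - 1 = 18*m^2 - 47*m + t*(9*m + 8) - 56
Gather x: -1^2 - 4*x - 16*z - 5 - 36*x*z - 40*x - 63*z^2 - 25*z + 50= x*(-36*z - 44) - 63*z^2 - 41*z + 44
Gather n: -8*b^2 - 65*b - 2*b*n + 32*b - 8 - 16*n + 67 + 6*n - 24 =-8*b^2 - 33*b + n*(-2*b - 10) + 35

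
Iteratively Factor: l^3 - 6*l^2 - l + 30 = (l - 5)*(l^2 - l - 6) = (l - 5)*(l - 3)*(l + 2)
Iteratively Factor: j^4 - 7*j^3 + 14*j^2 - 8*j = (j - 2)*(j^3 - 5*j^2 + 4*j) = j*(j - 2)*(j^2 - 5*j + 4) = j*(j - 2)*(j - 1)*(j - 4)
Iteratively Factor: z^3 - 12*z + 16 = (z - 2)*(z^2 + 2*z - 8) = (z - 2)*(z + 4)*(z - 2)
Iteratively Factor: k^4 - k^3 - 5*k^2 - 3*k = (k - 3)*(k^3 + 2*k^2 + k) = k*(k - 3)*(k^2 + 2*k + 1) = k*(k - 3)*(k + 1)*(k + 1)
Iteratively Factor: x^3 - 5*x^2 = (x)*(x^2 - 5*x) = x*(x - 5)*(x)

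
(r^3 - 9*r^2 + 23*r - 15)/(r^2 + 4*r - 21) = (r^2 - 6*r + 5)/(r + 7)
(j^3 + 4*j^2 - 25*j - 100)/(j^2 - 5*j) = j + 9 + 20/j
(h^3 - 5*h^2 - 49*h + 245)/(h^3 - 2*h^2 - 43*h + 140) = (h - 7)/(h - 4)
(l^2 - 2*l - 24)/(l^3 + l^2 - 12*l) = (l - 6)/(l*(l - 3))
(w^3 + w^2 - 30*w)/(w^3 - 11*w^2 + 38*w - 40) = w*(w + 6)/(w^2 - 6*w + 8)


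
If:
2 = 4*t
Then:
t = 1/2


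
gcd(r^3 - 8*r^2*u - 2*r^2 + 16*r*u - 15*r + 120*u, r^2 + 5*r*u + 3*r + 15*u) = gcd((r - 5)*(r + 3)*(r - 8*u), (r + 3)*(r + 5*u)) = r + 3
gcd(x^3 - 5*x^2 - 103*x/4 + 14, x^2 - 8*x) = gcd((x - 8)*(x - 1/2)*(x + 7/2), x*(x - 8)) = x - 8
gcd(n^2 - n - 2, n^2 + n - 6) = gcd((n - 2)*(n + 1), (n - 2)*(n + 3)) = n - 2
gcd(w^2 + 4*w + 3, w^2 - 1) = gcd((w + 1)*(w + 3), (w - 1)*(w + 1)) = w + 1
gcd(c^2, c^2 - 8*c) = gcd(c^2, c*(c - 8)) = c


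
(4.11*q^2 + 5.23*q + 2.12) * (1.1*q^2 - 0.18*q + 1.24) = 4.521*q^4 + 5.0132*q^3 + 6.487*q^2 + 6.1036*q + 2.6288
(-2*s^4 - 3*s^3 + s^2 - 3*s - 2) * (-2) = 4*s^4 + 6*s^3 - 2*s^2 + 6*s + 4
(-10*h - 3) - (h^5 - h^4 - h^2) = -h^5 + h^4 + h^2 - 10*h - 3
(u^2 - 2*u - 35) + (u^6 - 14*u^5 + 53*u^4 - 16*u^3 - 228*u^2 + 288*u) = u^6 - 14*u^5 + 53*u^4 - 16*u^3 - 227*u^2 + 286*u - 35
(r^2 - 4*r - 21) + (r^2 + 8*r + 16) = 2*r^2 + 4*r - 5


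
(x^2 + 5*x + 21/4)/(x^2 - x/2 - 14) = (x + 3/2)/(x - 4)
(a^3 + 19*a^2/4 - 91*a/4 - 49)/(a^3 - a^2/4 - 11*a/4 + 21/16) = 4*(a^2 + 3*a - 28)/(4*a^2 - 8*a + 3)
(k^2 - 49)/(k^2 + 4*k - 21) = (k - 7)/(k - 3)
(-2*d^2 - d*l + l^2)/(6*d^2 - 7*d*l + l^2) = (-2*d^2 - d*l + l^2)/(6*d^2 - 7*d*l + l^2)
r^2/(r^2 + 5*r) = r/(r + 5)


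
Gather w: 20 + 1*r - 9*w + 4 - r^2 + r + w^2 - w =-r^2 + 2*r + w^2 - 10*w + 24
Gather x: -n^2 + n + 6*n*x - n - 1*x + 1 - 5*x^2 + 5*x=-n^2 - 5*x^2 + x*(6*n + 4) + 1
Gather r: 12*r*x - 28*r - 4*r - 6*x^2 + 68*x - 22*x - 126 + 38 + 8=r*(12*x - 32) - 6*x^2 + 46*x - 80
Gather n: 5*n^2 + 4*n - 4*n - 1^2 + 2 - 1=5*n^2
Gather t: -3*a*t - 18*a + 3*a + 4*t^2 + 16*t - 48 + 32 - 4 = -15*a + 4*t^2 + t*(16 - 3*a) - 20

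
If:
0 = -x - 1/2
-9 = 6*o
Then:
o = -3/2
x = -1/2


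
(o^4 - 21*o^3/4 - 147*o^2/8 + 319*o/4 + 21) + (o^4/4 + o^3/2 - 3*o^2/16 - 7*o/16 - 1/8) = 5*o^4/4 - 19*o^3/4 - 297*o^2/16 + 1269*o/16 + 167/8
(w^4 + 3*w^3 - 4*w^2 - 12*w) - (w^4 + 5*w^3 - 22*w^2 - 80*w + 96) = -2*w^3 + 18*w^2 + 68*w - 96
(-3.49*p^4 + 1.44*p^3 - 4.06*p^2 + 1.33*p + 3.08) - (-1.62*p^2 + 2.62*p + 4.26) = -3.49*p^4 + 1.44*p^3 - 2.44*p^2 - 1.29*p - 1.18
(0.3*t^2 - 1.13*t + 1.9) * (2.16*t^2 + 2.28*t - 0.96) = 0.648*t^4 - 1.7568*t^3 + 1.2396*t^2 + 5.4168*t - 1.824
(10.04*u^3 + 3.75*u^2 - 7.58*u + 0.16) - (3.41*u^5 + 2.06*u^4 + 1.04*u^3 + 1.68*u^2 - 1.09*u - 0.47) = -3.41*u^5 - 2.06*u^4 + 9.0*u^3 + 2.07*u^2 - 6.49*u + 0.63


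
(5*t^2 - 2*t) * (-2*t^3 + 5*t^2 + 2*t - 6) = -10*t^5 + 29*t^4 - 34*t^2 + 12*t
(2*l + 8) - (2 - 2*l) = 4*l + 6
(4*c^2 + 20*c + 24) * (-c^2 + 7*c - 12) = -4*c^4 + 8*c^3 + 68*c^2 - 72*c - 288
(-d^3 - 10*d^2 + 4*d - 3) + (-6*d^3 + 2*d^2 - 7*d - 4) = -7*d^3 - 8*d^2 - 3*d - 7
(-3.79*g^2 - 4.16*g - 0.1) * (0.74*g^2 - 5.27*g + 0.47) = -2.8046*g^4 + 16.8949*g^3 + 20.0679*g^2 - 1.4282*g - 0.047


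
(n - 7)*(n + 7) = n^2 - 49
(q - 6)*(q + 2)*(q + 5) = q^3 + q^2 - 32*q - 60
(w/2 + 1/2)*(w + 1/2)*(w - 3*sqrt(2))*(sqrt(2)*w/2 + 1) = sqrt(2)*w^4/4 - w^3 + 3*sqrt(2)*w^3/8 - 11*sqrt(2)*w^2/8 - 3*w^2/2 - 9*sqrt(2)*w/4 - w/2 - 3*sqrt(2)/4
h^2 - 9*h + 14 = (h - 7)*(h - 2)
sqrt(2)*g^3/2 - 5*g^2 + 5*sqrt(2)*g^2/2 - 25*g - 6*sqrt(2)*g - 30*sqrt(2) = (g + 5)*(g - 6*sqrt(2))*(sqrt(2)*g/2 + 1)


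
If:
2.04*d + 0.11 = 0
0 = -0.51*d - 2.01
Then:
No Solution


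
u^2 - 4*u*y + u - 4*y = (u + 1)*(u - 4*y)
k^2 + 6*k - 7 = (k - 1)*(k + 7)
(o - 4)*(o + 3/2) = o^2 - 5*o/2 - 6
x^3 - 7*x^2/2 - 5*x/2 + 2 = (x - 4)*(x - 1/2)*(x + 1)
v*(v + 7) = v^2 + 7*v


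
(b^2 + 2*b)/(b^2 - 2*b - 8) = b/(b - 4)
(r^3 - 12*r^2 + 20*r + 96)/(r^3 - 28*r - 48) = (r - 8)/(r + 4)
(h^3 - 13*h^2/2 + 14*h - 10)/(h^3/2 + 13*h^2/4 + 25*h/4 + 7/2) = 2*(2*h^3 - 13*h^2 + 28*h - 20)/(2*h^3 + 13*h^2 + 25*h + 14)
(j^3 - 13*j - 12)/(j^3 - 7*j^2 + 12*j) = (j^2 + 4*j + 3)/(j*(j - 3))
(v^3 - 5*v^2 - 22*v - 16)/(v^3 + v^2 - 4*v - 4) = (v - 8)/(v - 2)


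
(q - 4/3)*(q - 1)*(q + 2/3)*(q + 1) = q^4 - 2*q^3/3 - 17*q^2/9 + 2*q/3 + 8/9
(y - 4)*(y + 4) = y^2 - 16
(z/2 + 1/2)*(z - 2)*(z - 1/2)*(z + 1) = z^4/2 - z^3/4 - 3*z^2/2 - z/4 + 1/2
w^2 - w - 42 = (w - 7)*(w + 6)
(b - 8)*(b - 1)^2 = b^3 - 10*b^2 + 17*b - 8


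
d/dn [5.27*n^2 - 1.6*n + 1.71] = 10.54*n - 1.6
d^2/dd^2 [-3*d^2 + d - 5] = -6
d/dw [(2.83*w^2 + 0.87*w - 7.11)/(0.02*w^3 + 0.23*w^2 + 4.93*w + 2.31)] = (-0.0566*w^4 - 0.0347999999999999*w^3 + 14.1784*w^2 + 16.3452*w + 37.062)/(0.0004*w^6 + 0.0092*w^5 + 0.2501*w^4 + 2.3602*w^3 + 25.3675*w^2 + 22.7766*w + 5.3361)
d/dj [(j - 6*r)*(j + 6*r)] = 2*j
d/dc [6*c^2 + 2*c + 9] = 12*c + 2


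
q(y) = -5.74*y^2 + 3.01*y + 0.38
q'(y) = 3.01 - 11.48*y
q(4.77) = -115.86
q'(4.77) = -51.75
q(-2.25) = -35.45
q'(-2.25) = 28.84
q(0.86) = -1.28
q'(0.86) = -6.86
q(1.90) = -14.62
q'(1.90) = -18.80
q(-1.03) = -8.81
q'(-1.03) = 14.83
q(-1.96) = -27.57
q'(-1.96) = 25.51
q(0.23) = 0.77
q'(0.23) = 0.37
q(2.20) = -20.78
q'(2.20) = -22.25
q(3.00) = -42.25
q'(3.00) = -31.43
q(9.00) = -437.47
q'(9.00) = -100.31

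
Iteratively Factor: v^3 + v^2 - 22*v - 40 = (v + 4)*(v^2 - 3*v - 10) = (v + 2)*(v + 4)*(v - 5)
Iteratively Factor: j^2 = (j)*(j)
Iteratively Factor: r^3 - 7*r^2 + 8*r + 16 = (r - 4)*(r^2 - 3*r - 4) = (r - 4)*(r + 1)*(r - 4)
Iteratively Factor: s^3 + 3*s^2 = (s)*(s^2 + 3*s) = s*(s + 3)*(s)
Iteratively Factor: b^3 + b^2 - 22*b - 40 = (b + 4)*(b^2 - 3*b - 10) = (b + 2)*(b + 4)*(b - 5)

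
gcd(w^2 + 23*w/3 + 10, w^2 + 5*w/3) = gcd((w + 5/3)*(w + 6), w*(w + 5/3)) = w + 5/3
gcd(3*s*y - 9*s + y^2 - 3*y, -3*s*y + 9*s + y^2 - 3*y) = y - 3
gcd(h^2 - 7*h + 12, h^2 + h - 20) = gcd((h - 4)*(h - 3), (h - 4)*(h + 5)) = h - 4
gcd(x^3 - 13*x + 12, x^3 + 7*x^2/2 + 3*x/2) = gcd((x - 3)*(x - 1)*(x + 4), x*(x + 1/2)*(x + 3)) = 1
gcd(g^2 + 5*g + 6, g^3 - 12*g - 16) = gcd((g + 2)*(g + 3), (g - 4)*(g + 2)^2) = g + 2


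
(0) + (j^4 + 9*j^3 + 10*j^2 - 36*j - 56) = j^4 + 9*j^3 + 10*j^2 - 36*j - 56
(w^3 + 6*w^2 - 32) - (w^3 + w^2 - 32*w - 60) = 5*w^2 + 32*w + 28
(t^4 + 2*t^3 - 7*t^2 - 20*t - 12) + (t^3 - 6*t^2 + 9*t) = t^4 + 3*t^3 - 13*t^2 - 11*t - 12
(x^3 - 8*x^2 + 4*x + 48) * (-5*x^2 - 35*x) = -5*x^5 + 5*x^4 + 260*x^3 - 380*x^2 - 1680*x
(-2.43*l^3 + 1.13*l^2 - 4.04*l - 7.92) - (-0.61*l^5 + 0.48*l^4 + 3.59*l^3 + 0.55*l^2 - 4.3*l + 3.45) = 0.61*l^5 - 0.48*l^4 - 6.02*l^3 + 0.58*l^2 + 0.26*l - 11.37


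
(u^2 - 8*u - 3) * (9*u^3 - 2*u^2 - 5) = 9*u^5 - 74*u^4 - 11*u^3 + u^2 + 40*u + 15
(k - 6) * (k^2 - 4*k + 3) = k^3 - 10*k^2 + 27*k - 18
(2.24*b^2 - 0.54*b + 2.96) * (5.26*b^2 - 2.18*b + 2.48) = 11.7824*b^4 - 7.7236*b^3 + 22.302*b^2 - 7.792*b + 7.3408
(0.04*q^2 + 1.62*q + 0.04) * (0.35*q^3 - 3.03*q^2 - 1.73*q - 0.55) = 0.014*q^5 + 0.4458*q^4 - 4.9638*q^3 - 2.9458*q^2 - 0.9602*q - 0.022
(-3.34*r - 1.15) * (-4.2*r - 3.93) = 14.028*r^2 + 17.9562*r + 4.5195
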